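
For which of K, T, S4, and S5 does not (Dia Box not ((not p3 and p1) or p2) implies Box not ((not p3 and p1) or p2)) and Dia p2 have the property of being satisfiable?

S5-tableau for the formula:
1. not (Dia Box not ((not p3 and p1) or p2) implies Box not ((not p3 and p1) or p2)) and Dia p2, 0
2. not (Dia Box not ((not p3 and p1) or p2) implies Box not ((not p3 and p1) or p2)), 0
3. Dia p2, 0
4. Dia Box not ((not p3 and p1) or p2), 0
5. not Box not ((not p3 and p1) or p2), 0
6. p2, 1
7. Box not ((not p3 and p1) or p2), 2
8. not ((not p3 and p1) or p2), 0
9. not (not p3 and p1), 0
10. not p2, 0
11. not ((not p3 and p1) or p2), 1
12. not (not p3 and p1), 1
13. not p2, 1
Accessibility: 0R0, 0R1, 0R2, 1R0, 1R1, 1R2, 2R0, 2R1, 2R2
Branch closes: p2 and not p2 both at 1.
Every branch closes (one shown): unsatisfiable in S5.
S4-tableau for the formula:
1. not (Dia Box not ((not p3 and p1) or p2) implies Box not ((not p3 and p1) or p2)) and Dia p2, 0
2. not (Dia Box not ((not p3 and p1) or p2) implies Box not ((not p3 and p1) or p2)), 0
3. Dia p2, 0
4. Dia Box not ((not p3 and p1) or p2), 0
5. not Box not ((not p3 and p1) or p2), 0
6. p2, 1
7. Box not ((not p3 and p1) or p2), 2
8. not ((not p3 and p1) or p2), 2
9. not (not p3 and p1), 2
10. not p2, 2
11. not p1, 2
12. (not p3 and p1) or p2, 3
13. p2, 3
Accessibility: 0R0, 0R1, 0R2, 0R3, 1R1, 2R2, 3R3
Complete open branch: satisfiable in S4, hence also in K, T (this S4-model is also a K-model and a T-model).

K, T, S4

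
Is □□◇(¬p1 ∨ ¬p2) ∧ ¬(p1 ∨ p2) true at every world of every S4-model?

Tableau for the negation ¬(□□◇(¬p1 ∨ ¬p2) ∧ ¬(p1 ∨ p2)):
1. ¬(□□◇(¬p1 ∨ ¬p2) ∧ ¬(p1 ∨ p2)), 0
2. p1 ∨ p2, 0
3. p2, 0
Accessibility: 0R0
The negation has an open branch (countermodel exists).

No, not valid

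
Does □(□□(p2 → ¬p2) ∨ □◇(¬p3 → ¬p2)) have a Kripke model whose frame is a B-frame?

Yes, satisfiable

1. □(□□(p2 → ¬p2) ∨ □◇(¬p3 → ¬p2)), u
2. □□(p2 → ¬p2) ∨ □◇(¬p3 → ¬p2), u
3. □◇(¬p3 → ¬p2), u
4. ◇(¬p3 → ¬p2), u
5. ¬p3 → ¬p2, v
6. □□(p2 → ¬p2) ∨ □◇(¬p3 → ¬p2), v
7. ◇(¬p3 → ¬p2), v
8. ¬p2, v
9. □◇(¬p3 → ¬p2), v
10. ¬p3 → ¬p2, w
11. ◇(¬p3 → ¬p2), w
12. ¬p2, w
13. ¬p3 → ¬p2, x
14. ¬p2, x
Accessibility: uRu, uRv, vRu, vRv, vRw, wRv, wRw, wRx, xRw, xRx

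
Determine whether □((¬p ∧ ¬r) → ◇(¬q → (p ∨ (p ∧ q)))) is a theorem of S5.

Invalid (countermodel exists)

Tableau for the negation ¬□((¬p ∧ ¬r) → ◇(¬q → (p ∨ (p ∧ q)))):
1. ¬□((¬p ∧ ¬r) → ◇(¬q → (p ∨ (p ∧ q)))), u
2. ¬((¬p ∧ ¬r) → ◇(¬q → (p ∨ (p ∧ q)))), v
3. ¬p ∧ ¬r, v
4. ¬◇(¬q → (p ∨ (p ∧ q))), v
5. ¬p, v
6. ¬r, v
7. ¬(¬q → (p ∨ (p ∧ q))), u
8. ¬q, u
9. ¬(p ∨ (p ∧ q)), u
10. ¬p, u
11. ¬(p ∧ q), u
12. ¬(¬q → (p ∨ (p ∧ q))), v
13. ¬q, v
14. ¬(p ∨ (p ∧ q)), v
15. ¬(p ∧ q), v
Accessibility: uRu, uRv, vRu, vRv
The negation has an open branch (countermodel exists).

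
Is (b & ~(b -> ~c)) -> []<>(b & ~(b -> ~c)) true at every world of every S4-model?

Not valid

Tableau for the negation ~((b & ~(b -> ~c)) -> []<>(b & ~(b -> ~c))):
1. ~((b & ~(b -> ~c)) -> []<>(b & ~(b -> ~c))), 0
2. b & ~(b -> ~c), 0   [~->-rule on 1]
3. ~[]<>(b & ~(b -> ~c)), 0   [~->-rule on 1]
4. b, 0   [&-rule on 2]
5. ~(b -> ~c), 0   [&-rule on 2]
6. c, 0   [~->-rule on 5]
7. ~<>(b & ~(b -> ~c)), 1   [~[]-rule on 3: fresh world 1, 0R1]
8. ~(b & ~(b -> ~c)), 1   [~<>-rule on 7 via 1R1]
9. b -> ~c, 1   [~&-rule on 8 (branches; this branch)]
10. ~c, 1   [->-rule on 9 (branches; this branch)]
Accessibility: 0R0, 0R1, 1R1
The negation has an open branch (countermodel exists).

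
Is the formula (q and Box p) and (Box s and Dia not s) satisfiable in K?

No, unsatisfiable

1. (q and Box p) and (Box s and Dia not s), 0
2. q and Box p, 0
3. Box s and Dia not s, 0
4. q, 0
5. Box p, 0
6. Box s, 0
7. Dia not s, 0
8. not s, 1
9. p, 1
10. s, 1
Accessibility: 0R1
Branch closes: s and not s both at 1.
All branches of the tableau close; one closing branch shown above.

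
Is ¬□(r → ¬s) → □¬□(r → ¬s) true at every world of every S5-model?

Valid

Tableau for the negation ¬(¬□(r → ¬s) → □¬□(r → ¬s)):
1. ¬(¬□(r → ¬s) → □¬□(r → ¬s)), 0
2. ¬□(r → ¬s), 0
3. ¬□¬□(r → ¬s), 0
4. ¬(r → ¬s), 1
5. r, 1
6. s, 1
7. □(r → ¬s), 2
8. r → ¬s, 0
9. r → ¬s, 1
10. r → ¬s, 2
11. ¬s, 0
12. ¬s, 1
Accessibility: 0R0, 0R1, 0R2, 1R0, 1R1, 1R2, 2R0, 2R1, 2R2
Branch closes: s and ¬s both at 1.
Every branch of the negation's tableau closes; the branch above is one of them.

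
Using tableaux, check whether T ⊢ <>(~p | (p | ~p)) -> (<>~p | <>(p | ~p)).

Tableau for the negation ~(<>(~p | (p | ~p)) -> (<>~p | <>(p | ~p))):
1. ~(<>(~p | (p | ~p)) -> (<>~p | <>(p | ~p))), w0
2. <>(~p | (p | ~p)), w0
3. ~(<>~p | <>(p | ~p)), w0
4. ~<>~p, w0
5. ~<>(p | ~p), w0
6. p, w0
7. ~(p | ~p), w0
8. ~p, w0
Accessibility: w0Rw0
Branch closes: p and ~p both at w0.
All branches of the negation close; one closing branch shown above.

Valid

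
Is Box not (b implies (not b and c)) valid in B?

No, not valid

Tableau for the negation not Box not (b implies (not b and c)):
1. not Box not (b implies (not b and c)), 0
2. b implies (not b and c), 1
3. not b and c, 1
4. not b, 1
5. c, 1
Accessibility: 0R0, 0R1, 1R0, 1R1
The negation has an open branch (countermodel exists).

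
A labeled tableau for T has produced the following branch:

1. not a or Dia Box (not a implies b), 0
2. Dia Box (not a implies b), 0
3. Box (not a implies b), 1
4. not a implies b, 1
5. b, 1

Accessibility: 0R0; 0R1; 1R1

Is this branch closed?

No atom appears with both signs at the same world.

Not closed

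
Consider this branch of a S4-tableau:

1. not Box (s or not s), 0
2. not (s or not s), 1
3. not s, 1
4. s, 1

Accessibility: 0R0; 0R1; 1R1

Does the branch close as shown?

Both s and not s appear at 1.

Closed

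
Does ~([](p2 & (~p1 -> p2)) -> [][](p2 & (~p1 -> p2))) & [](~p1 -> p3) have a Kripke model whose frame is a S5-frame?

Unsatisfiable

1. ~([](p2 & (~p1 -> p2)) -> [][](p2 & (~p1 -> p2))) & [](~p1 -> p3), u
2. ~([](p2 & (~p1 -> p2)) -> [][](p2 & (~p1 -> p2))), u
3. [](~p1 -> p3), u
4. [](p2 & (~p1 -> p2)), u
5. ~[][](p2 & (~p1 -> p2)), u
6. ~p1 -> p3, u
7. p2 & (~p1 -> p2), u
8. p2, u
9. ~p1 -> p2, u
10. p3, u
11. ~[](p2 & (~p1 -> p2)), v
12. ~p1 -> p3, v
13. p2 & (~p1 -> p2), v
14. p2, v
15. ~p1 -> p2, v
16. p3, v
17. ~(p2 & (~p1 -> p2)), w
18. ~p1 -> p3, w
19. p2 & (~p1 -> p2), w
20. p2, w
21. ~p1 -> p2, w
22. ~(~p1 -> p2), w
23. ~p1, w
24. ~p2, w
Accessibility: uRu, uRv, uRw, vRu, vRv, vRw, wRu, wRv, wRw
Branch closes: p2 and ~p2 both at w.
(One branch shown.) All branches close.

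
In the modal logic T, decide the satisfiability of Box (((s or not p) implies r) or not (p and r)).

1. Box (((s or not p) implies r) or not (p and r)), 0
2. ((s or not p) implies r) or not (p and r), 0
3. not (p and r), 0
4. not r, 0
Accessibility: 0R0

Satisfiable (open branch found)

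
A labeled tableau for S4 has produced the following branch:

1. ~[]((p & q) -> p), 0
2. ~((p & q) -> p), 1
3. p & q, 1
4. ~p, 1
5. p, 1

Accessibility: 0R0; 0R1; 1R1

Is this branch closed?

Yes, closed

Both p and ~p appear at 1.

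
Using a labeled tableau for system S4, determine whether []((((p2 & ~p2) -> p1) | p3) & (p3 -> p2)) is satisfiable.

1. []((((p2 & ~p2) -> p1) | p3) & (p3 -> p2)), 0
2. (((p2 & ~p2) -> p1) | p3) & (p3 -> p2), 0
3. ((p2 & ~p2) -> p1) | p3, 0
4. p3 -> p2, 0
5. p3, 0
6. p2, 0
Accessibility: 0R0

Satisfiable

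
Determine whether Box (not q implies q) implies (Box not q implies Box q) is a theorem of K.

Tableau for the negation not (Box (not q implies q) implies (Box not q implies Box q)):
1. not (Box (not q implies q) implies (Box not q implies Box q)), u
2. Box (not q implies q), u   [neg-implies-rule on 1]
3. not (Box not q implies Box q), u   [neg-implies-rule on 1]
4. Box not q, u   [neg-implies-rule on 3]
5. not Box q, u   [neg-implies-rule on 3]
6. not q, v   [neg-Box-rule on 5: fresh world v, uRv]
7. not q implies q, v   [Box-rule on 2 via uRv]
8. q, v   [implies-rule on 7 (branches; this branch)]
Accessibility: uRv
Branch closes: q and not q both at v.
Every branch of the negation's tableau closes; the branch above is one of them.

Yes, valid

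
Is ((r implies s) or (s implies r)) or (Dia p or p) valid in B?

Valid in B

Tableau for the negation not (((r implies s) or (s implies r)) or (Dia p or p)):
1. not (((r implies s) or (s implies r)) or (Dia p or p)), 0
2. not ((r implies s) or (s implies r)), 0
3. not (Dia p or p), 0
4. not (r implies s), 0
5. not (s implies r), 0
6. not Dia p, 0
7. not p, 0
8. r, 0
9. not s, 0
10. s, 0
11. not r, 0
Accessibility: 0R0
Branch closes: s and not s both at 0.
All branches of the negation close; one closing branch shown above.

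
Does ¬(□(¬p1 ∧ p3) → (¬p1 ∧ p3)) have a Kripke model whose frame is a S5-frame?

1. ¬(□(¬p1 ∧ p3) → (¬p1 ∧ p3)), 0
2. □(¬p1 ∧ p3), 0
3. ¬(¬p1 ∧ p3), 0
4. ¬p1 ∧ p3, 0
5. ¬p1, 0
6. p3, 0
7. ¬p3, 0
Accessibility: 0R0
Branch closes: p3 and ¬p3 both at 0.
Every branch closes; the branch above is one of them.

Unsatisfiable (every branch closes)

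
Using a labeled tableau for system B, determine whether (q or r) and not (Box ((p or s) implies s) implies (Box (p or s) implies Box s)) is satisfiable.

1. (q or r) and not (Box ((p or s) implies s) implies (Box (p or s) implies Box s)), u
2. q or r, u
3. not (Box ((p or s) implies s) implies (Box (p or s) implies Box s)), u
4. Box ((p or s) implies s), u
5. not (Box (p or s) implies Box s), u
6. Box (p or s), u
7. not Box s, u
8. (p or s) implies s, u
9. p or s, u
10. r, u
11. s, u
12. not s, v
13. (p or s) implies s, v
14. p or s, v
15. not (p or s), v
16. not p, v
17. s, v
Accessibility: uRu, uRv, vRu, vRv
Branch closes: s and not s both at v.
(One branch shown.) All branches close.

Unsatisfiable (every branch closes)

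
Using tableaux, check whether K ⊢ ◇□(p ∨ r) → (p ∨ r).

Not valid

Tableau for the negation ¬(◇□(p ∨ r) → (p ∨ r)):
1. ¬(◇□(p ∨ r) → (p ∨ r)), w0
2. ◇□(p ∨ r), w0
3. ¬(p ∨ r), w0
4. ¬p, w0
5. ¬r, w0
6. □(p ∨ r), w1
Accessibility: w0Rw1
The negation has an open branch (countermodel exists).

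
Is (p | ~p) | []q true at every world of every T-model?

Tableau for the negation ~((p | ~p) | []q):
1. ~((p | ~p) | []q), 0
2. ~(p | ~p), 0   [~|-rule on 1]
3. ~[]q, 0   [~|-rule on 1]
4. ~p, 0   [~|-rule on 2]
5. p, 0   [~|-rule on 2]
Accessibility: 0R0
Branch closes: p and ~p both at 0.
All branches of the negation close; one closing branch shown above.

Yes, valid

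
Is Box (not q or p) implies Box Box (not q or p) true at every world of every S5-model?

Yes, valid

Tableau for the negation not (Box (not q or p) implies Box Box (not q or p)):
1. not (Box (not q or p) implies Box Box (not q or p)), u
2. Box (not q or p), u   [neg-implies-rule on 1]
3. not Box Box (not q or p), u   [neg-implies-rule on 1]
4. not q or p, u   [Box-rule on 2 via uRu]
5. p, u   [or-rule on 4 (branches; this branch)]
6. not Box (not q or p), v   [neg-Box-rule on 3: fresh world v, uRv]
7. not q or p, v   [Box-rule on 2 via uRv]
8. p, v   [or-rule on 7 (branches; this branch)]
9. not (not q or p), w   [neg-Box-rule on 6: fresh world w, vRw]
10. q, w   [neg-or-rule on 9]
11. not p, w   [neg-or-rule on 9]
12. not q or p, w   [Box-rule on 2 via uRw]
13. p, w   [or-rule on 12 (branches; this branch)]
Accessibility: uRu, uRv, uRw, vRu, vRv, vRw, wRu, wRv, wRw
Branch closes: p and not p both at w.
All branches of the negation close; one closing branch shown above.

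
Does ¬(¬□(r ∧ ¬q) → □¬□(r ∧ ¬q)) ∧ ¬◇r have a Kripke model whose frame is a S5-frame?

1. ¬(¬□(r ∧ ¬q) → □¬□(r ∧ ¬q)) ∧ ¬◇r, u
2. ¬(¬□(r ∧ ¬q) → □¬□(r ∧ ¬q)), u   [∧-rule on 1]
3. ¬◇r, u   [∧-rule on 1]
4. ¬□(r ∧ ¬q), u   [¬→-rule on 2]
5. ¬□¬□(r ∧ ¬q), u   [¬→-rule on 2]
6. ¬r, u   [¬◇-rule on 3 via uRu]
7. ¬(r ∧ ¬q), v   [¬□-rule on 4: fresh world v, uRv]
8. ¬r, v   [¬◇-rule on 3 via uRv]
9. q, v   [¬∧-rule on 7 (branches; this branch)]
10. □(r ∧ ¬q), w   [¬□-rule on 5: fresh world w, uRw]
11. ¬r, w   [¬◇-rule on 3 via uRw]
12. r ∧ ¬q, u   [□-rule on 10 via wRu]
13. r, u   [∧-rule on 12]
14. ¬q, u   [∧-rule on 12]
Accessibility: uRu, uRv, uRw, vRu, vRv, vRw, wRu, wRv, wRw
Branch closes: r and ¬r both at u.
Every branch closes; the branch above is one of them.

No, unsatisfiable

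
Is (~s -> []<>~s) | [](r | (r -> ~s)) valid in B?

Tableau for the negation ~((~s -> []<>~s) | [](r | (r -> ~s))):
1. ~((~s -> []<>~s) | [](r | (r -> ~s))), w0
2. ~(~s -> []<>~s), w0
3. ~[](r | (r -> ~s)), w0
4. ~s, w0
5. ~[]<>~s, w0
6. ~(r | (r -> ~s)), w1
7. ~r, w1
8. ~(r -> ~s), w1
9. r, w1
10. s, w1
Accessibility: w0Rw0, w0Rw1, w1Rw0, w1Rw1
Branch closes: r and ~r both at w1.
Every branch of the negation's tableau closes; the branch above is one of them.

Valid in B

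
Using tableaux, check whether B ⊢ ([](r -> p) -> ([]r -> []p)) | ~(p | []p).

Yes, valid

Tableau for the negation ~(([](r -> p) -> ([]r -> []p)) | ~(p | []p)):
1. ~(([](r -> p) -> ([]r -> []p)) | ~(p | []p)), 0
2. ~([](r -> p) -> ([]r -> []p)), 0   [~|-rule on 1]
3. p | []p, 0   [~|-rule on 1]
4. [](r -> p), 0   [~->-rule on 2]
5. ~([]r -> []p), 0   [~->-rule on 2]
6. []r, 0   [~->-rule on 5]
7. ~[]p, 0   [~->-rule on 5]
8. r -> p, 0   [[]-rule on 4 via 0R0]
9. r, 0   [[]-rule on 6 via 0R0]
10. []p, 0   [|-rule on 3 (branches; this branch)]
11. p, 0   [[]-rule on 10 via 0R0]
12. ~p, 1   [~[]-rule on 7: fresh world 1, 0R1]
13. r -> p, 1   [[]-rule on 4 via 0R1]
14. r, 1   [[]-rule on 6 via 0R1]
15. p, 1   [[]-rule on 10 via 0R1]
Accessibility: 0R0, 0R1, 1R0, 1R1
Branch closes: p and ~p both at 1.
Every branch of the negation's tableau closes; the branch above is one of them.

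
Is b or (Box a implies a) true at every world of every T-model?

Valid

Tableau for the negation not (b or (Box a implies a)):
1. not (b or (Box a implies a)), w0
2. not b, w0   [neg-or-rule on 1]
3. not (Box a implies a), w0   [neg-or-rule on 1]
4. Box a, w0   [neg-implies-rule on 3]
5. not a, w0   [neg-implies-rule on 3]
6. a, w0   [Box-rule on 4 via w0Rw0]
Accessibility: w0Rw0
Branch closes: a and not a both at w0.
All branches of the negation close; one closing branch shown above.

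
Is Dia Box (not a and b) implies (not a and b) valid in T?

Tableau for the negation not (Dia Box (not a and b) implies (not a and b)):
1. not (Dia Box (not a and b) implies (not a and b)), 0
2. Dia Box (not a and b), 0
3. not (not a and b), 0
4. not b, 0
5. Box (not a and b), 1
6. not a and b, 1
7. not a, 1
8. b, 1
Accessibility: 0R0, 0R1, 1R1
The negation has an open branch (countermodel exists).

Not valid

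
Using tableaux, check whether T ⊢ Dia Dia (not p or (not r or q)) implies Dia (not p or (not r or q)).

Tableau for the negation not (Dia Dia (not p or (not r or q)) implies Dia (not p or (not r or q))):
1. not (Dia Dia (not p or (not r or q)) implies Dia (not p or (not r or q))), w0
2. Dia Dia (not p or (not r or q)), w0
3. not Dia (not p or (not r or q)), w0
4. not (not p or (not r or q)), w0
5. p, w0
6. not (not r or q), w0
7. r, w0
8. not q, w0
9. Dia (not p or (not r or q)), w1
10. not (not p or (not r or q)), w1
11. p, w1
12. not (not r or q), w1
13. r, w1
14. not q, w1
15. not p or (not r or q), w2
16. not r or q, w2
17. q, w2
Accessibility: w0Rw0, w0Rw1, w1Rw1, w1Rw2, w2Rw2
The negation has an open branch (countermodel exists).

Invalid (countermodel exists)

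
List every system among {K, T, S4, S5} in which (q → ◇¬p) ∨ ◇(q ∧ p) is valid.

T, S4, S5

T-tableau for the negation ¬((q → ◇¬p) ∨ ◇(q ∧ p)):
1. ¬((q → ◇¬p) ∨ ◇(q ∧ p)), u
2. ¬(q → ◇¬p), u
3. ¬◇(q ∧ p), u
4. q, u
5. ¬◇¬p, u
6. ¬(q ∧ p), u
7. p, u
8. ¬p, u
Accessibility: uRu
Branch closes: p and ¬p both at u.
Every branch closes (one shown): valid in T, hence also in S4, S5 (every theorem of T is a theorem of S4 and S5).
K-tableau for the negation ¬((q → ◇¬p) ∨ ◇(q ∧ p)):
1. ¬((q → ◇¬p) ∨ ◇(q ∧ p)), u
2. ¬(q → ◇¬p), u
3. ¬◇(q ∧ p), u
4. q, u
5. ¬◇¬p, u
Complete open branch: countermodel on a K-frame, so not valid in K.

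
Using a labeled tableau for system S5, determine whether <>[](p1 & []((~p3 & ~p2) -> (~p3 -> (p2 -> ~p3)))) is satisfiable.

Yes, satisfiable

1. <>[](p1 & []((~p3 & ~p2) -> (~p3 -> (p2 -> ~p3)))), 0
2. [](p1 & []((~p3 & ~p2) -> (~p3 -> (p2 -> ~p3)))), 1
3. p1 & []((~p3 & ~p2) -> (~p3 -> (p2 -> ~p3))), 0
4. p1, 0
5. []((~p3 & ~p2) -> (~p3 -> (p2 -> ~p3))), 0
6. p1 & []((~p3 & ~p2) -> (~p3 -> (p2 -> ~p3))), 1
7. p1, 1
8. []((~p3 & ~p2) -> (~p3 -> (p2 -> ~p3))), 1
9. (~p3 & ~p2) -> (~p3 -> (p2 -> ~p3)), 0
10. (~p3 & ~p2) -> (~p3 -> (p2 -> ~p3)), 1
11. ~p3 -> (p2 -> ~p3), 0
12. ~p3 -> (p2 -> ~p3), 1
13. p2 -> ~p3, 0
14. p2 -> ~p3, 1
15. ~p3, 0
16. ~p3, 1
Accessibility: 0R0, 0R1, 1R0, 1R1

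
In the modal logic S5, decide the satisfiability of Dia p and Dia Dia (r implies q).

1. Dia p and Dia Dia (r implies q), w0
2. Dia p, w0
3. Dia Dia (r implies q), w0
4. p, w1
5. Dia (r implies q), w2
6. r implies q, w3
7. q, w3
Accessibility: w0Rw0, w0Rw1, w0Rw2, w0Rw3, w1Rw0, w1Rw1, w1Rw2, w1Rw3, w2Rw0, w2Rw1, w2Rw2, w2Rw3, w3Rw0, w3Rw1, w3Rw2, w3Rw3

Satisfiable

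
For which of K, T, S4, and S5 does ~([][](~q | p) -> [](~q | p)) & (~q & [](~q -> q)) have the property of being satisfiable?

K-tableau for the formula:
1. ~([][](~q | p) -> [](~q | p)) & (~q & [](~q -> q)), u
2. ~([][](~q | p) -> [](~q | p)), u   [&-rule on 1]
3. ~q & [](~q -> q), u   [&-rule on 1]
4. [][](~q | p), u   [~->-rule on 2]
5. ~[](~q | p), u   [~->-rule on 2]
6. ~q, u   [&-rule on 3]
7. [](~q -> q), u   [&-rule on 3]
8. ~(~q | p), v   [~[]-rule on 5: fresh world v, uRv]
9. q, v   [~|-rule on 8]
10. ~p, v   [~|-rule on 8]
11. [](~q | p), v   [[]-rule on 4 via uRv]
12. ~q -> q, v   [[]-rule on 7 via uRv]
Accessibility: uRv
Complete open branch: satisfiable in K.
T-tableau for the formula:
1. ~([][](~q | p) -> [](~q | p)) & (~q & [](~q -> q)), u
2. ~([][](~q | p) -> [](~q | p)), u   [&-rule on 1]
3. ~q & [](~q -> q), u   [&-rule on 1]
4. [][](~q | p), u   [~->-rule on 2]
5. ~[](~q | p), u   [~->-rule on 2]
6. ~q, u   [&-rule on 3]
7. [](~q -> q), u   [&-rule on 3]
8. [](~q | p), u   [[]-rule on 4 via uRu]
9. ~q -> q, u   [[]-rule on 7 via uRu]
10. ~q | p, u   [[]-rule on 8 via uRu]
11. q, u   [->-rule on 9 (branches; this branch)]
Accessibility: uRu
Branch closes: q and ~q both at u.
Every branch closes (one shown): unsatisfiable in T, hence also in S4, S5 (every S4/S5-frame is a T-frame).

K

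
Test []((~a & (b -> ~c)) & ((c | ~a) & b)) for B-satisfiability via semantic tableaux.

1. []((~a & (b -> ~c)) & ((c | ~a) & b)), w0
2. (~a & (b -> ~c)) & ((c | ~a) & b), w0   [[]-rule on 1 via w0Rw0]
3. ~a & (b -> ~c), w0   [&-rule on 2]
4. (c | ~a) & b, w0   [&-rule on 2]
5. ~a, w0   [&-rule on 3]
6. b -> ~c, w0   [&-rule on 3]
7. c | ~a, w0   [&-rule on 4]
8. b, w0   [&-rule on 4]
9. ~c, w0   [->-rule on 6 (branches; this branch)]
Accessibility: w0Rw0

Satisfiable (open branch found)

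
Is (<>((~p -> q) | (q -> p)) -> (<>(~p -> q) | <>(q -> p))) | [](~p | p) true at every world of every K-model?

Valid

Tableau for the negation ~((<>((~p -> q) | (q -> p)) -> (<>(~p -> q) | <>(q -> p))) | [](~p | p)):
1. ~((<>((~p -> q) | (q -> p)) -> (<>(~p -> q) | <>(q -> p))) | [](~p | p)), 0
2. ~(<>((~p -> q) | (q -> p)) -> (<>(~p -> q) | <>(q -> p))), 0   [~|-rule on 1]
3. ~[](~p | p), 0   [~|-rule on 1]
4. <>((~p -> q) | (q -> p)), 0   [~->-rule on 2]
5. ~(<>(~p -> q) | <>(q -> p)), 0   [~->-rule on 2]
6. ~<>(~p -> q), 0   [~|-rule on 5]
7. ~<>(q -> p), 0   [~|-rule on 5]
8. ~(~p | p), 1   [~[]-rule on 3: fresh world 1, 0R1]
9. p, 1   [~|-rule on 8]
10. ~p, 1   [~|-rule on 8]
Accessibility: 0R1
Branch closes: p and ~p both at 1.
Every branch of the negation's tableau closes; the branch above is one of them.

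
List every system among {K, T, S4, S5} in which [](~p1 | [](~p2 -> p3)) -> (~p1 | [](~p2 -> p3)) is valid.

T-tableau for the negation ~([](~p1 | [](~p2 -> p3)) -> (~p1 | [](~p2 -> p3))):
1. ~([](~p1 | [](~p2 -> p3)) -> (~p1 | [](~p2 -> p3))), u
2. [](~p1 | [](~p2 -> p3)), u
3. ~(~p1 | [](~p2 -> p3)), u
4. p1, u
5. ~[](~p2 -> p3), u
6. ~p1 | [](~p2 -> p3), u
7. [](~p2 -> p3), u
8. ~p2 -> p3, u
9. p3, u
10. ~(~p2 -> p3), v
11. ~p2, v
12. ~p3, v
13. ~p1 | [](~p2 -> p3), v
14. ~p2 -> p3, v
15. [](~p2 -> p3), v
16. p3, v
Accessibility: uRu, uRv, vRv
Branch closes: p3 and ~p3 both at v.
Every branch closes (one shown): valid in T, hence also in S4, S5 (every theorem of T is a theorem of S4 and S5).
K-tableau for the negation ~([](~p1 | [](~p2 -> p3)) -> (~p1 | [](~p2 -> p3))):
1. ~([](~p1 | [](~p2 -> p3)) -> (~p1 | [](~p2 -> p3))), u
2. [](~p1 | [](~p2 -> p3)), u
3. ~(~p1 | [](~p2 -> p3)), u
4. p1, u
5. ~[](~p2 -> p3), u
6. ~(~p2 -> p3), v
7. ~p2, v
8. ~p3, v
9. ~p1 | [](~p2 -> p3), v
10. [](~p2 -> p3), v
Accessibility: uRv
Complete open branch: countermodel on a K-frame, so not valid in K.

T, S4, S5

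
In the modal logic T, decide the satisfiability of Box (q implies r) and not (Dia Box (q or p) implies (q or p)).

1. Box (q implies r) and not (Dia Box (q or p) implies (q or p)), w0
2. Box (q implies r), w0
3. not (Dia Box (q or p) implies (q or p)), w0
4. Dia Box (q or p), w0
5. not (q or p), w0
6. not q, w0
7. not p, w0
8. q implies r, w0
9. r, w0
10. Box (q or p), w1
11. q implies r, w1
12. q or p, w1
13. r, w1
14. p, w1
Accessibility: w0Rw0, w0Rw1, w1Rw1

Yes, satisfiable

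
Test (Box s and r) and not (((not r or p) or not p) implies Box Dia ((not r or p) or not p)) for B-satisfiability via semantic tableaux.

1. (Box s and r) and not (((not r or p) or not p) implies Box Dia ((not r or p) or not p)), w0
2. Box s and r, w0
3. not (((not r or p) or not p) implies Box Dia ((not r or p) or not p)), w0
4. Box s, w0
5. r, w0
6. (not r or p) or not p, w0
7. not Box Dia ((not r or p) or not p), w0
8. s, w0
9. not r or p, w0
10. p, w0
11. not Dia ((not r or p) or not p), w1
12. s, w1
13. not ((not r or p) or not p), w0
14. not (not r or p), w0
15. not p, w0
Accessibility: w0Rw0, w0Rw1, w1Rw0, w1Rw1
Branch closes: p and not p both at w0.
(One branch shown.) All branches close.

Unsatisfiable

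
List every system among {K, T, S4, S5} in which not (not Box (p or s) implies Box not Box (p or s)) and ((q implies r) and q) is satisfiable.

K, T, S4

S4-tableau for the formula:
1. not (not Box (p or s) implies Box not Box (p or s)) and ((q implies r) and q), w0
2. not (not Box (p or s) implies Box not Box (p or s)), w0   [and-rule on 1]
3. (q implies r) and q, w0   [and-rule on 1]
4. not Box (p or s), w0   [neg-implies-rule on 2]
5. not Box not Box (p or s), w0   [neg-implies-rule on 2]
6. q implies r, w0   [and-rule on 3]
7. q, w0   [and-rule on 3]
8. r, w0   [implies-rule on 6 (branches; this branch)]
9. not (p or s), w1   [neg-Box-rule on 4: fresh world w1, w0Rw1]
10. not p, w1   [neg-or-rule on 9]
11. not s, w1   [neg-or-rule on 9]
12. Box (p or s), w2   [neg-Box-rule on 5: fresh world w2, w0Rw2]
13. p or s, w2   [Box-rule on 12 via w2Rw2]
14. s, w2   [or-rule on 13 (branches; this branch)]
Accessibility: w0Rw0, w0Rw1, w0Rw2, w1Rw1, w2Rw2
Complete open branch: satisfiable in S4, hence also in K, T (this S4-model is also a K-model and a T-model).
S5-tableau for the formula:
1. not (not Box (p or s) implies Box not Box (p or s)) and ((q implies r) and q), w0
2. not (not Box (p or s) implies Box not Box (p or s)), w0   [and-rule on 1]
3. (q implies r) and q, w0   [and-rule on 1]
4. not Box (p or s), w0   [neg-implies-rule on 2]
5. not Box not Box (p or s), w0   [neg-implies-rule on 2]
6. q implies r, w0   [and-rule on 3]
7. q, w0   [and-rule on 3]
8. r, w0   [implies-rule on 6 (branches; this branch)]
9. not (p or s), w1   [neg-Box-rule on 4: fresh world w1, w0Rw1]
10. not p, w1   [neg-or-rule on 9]
11. not s, w1   [neg-or-rule on 9]
12. Box (p or s), w2   [neg-Box-rule on 5: fresh world w2, w0Rw2]
13. p or s, w0   [Box-rule on 12 via w2Rw0]
14. p or s, w1   [Box-rule on 12 via w2Rw1]
15. p or s, w2   [Box-rule on 12 via w2Rw2]
16. s, w0   [or-rule on 13 (branches; this branch)]
17. s, w1   [or-rule on 14 (branches; this branch)]
Accessibility: w0Rw0, w0Rw1, w0Rw2, w1Rw0, w1Rw1, w1Rw2, w2Rw0, w2Rw1, w2Rw2
Branch closes: s and not s both at w1.
Every branch closes (one shown): unsatisfiable in S5.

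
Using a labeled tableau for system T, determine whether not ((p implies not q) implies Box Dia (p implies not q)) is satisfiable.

Satisfiable

1. not ((p implies not q) implies Box Dia (p implies not q)), w0
2. p implies not q, w0
3. not Box Dia (p implies not q), w0
4. not q, w0
5. not Dia (p implies not q), w1
6. not (p implies not q), w1
7. p, w1
8. q, w1
Accessibility: w0Rw0, w0Rw1, w1Rw1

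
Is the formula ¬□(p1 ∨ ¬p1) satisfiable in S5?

1. ¬□(p1 ∨ ¬p1), 0
2. ¬(p1 ∨ ¬p1), 1   [¬□-rule on 1: fresh world 1, 0R1]
3. ¬p1, 1   [¬∨-rule on 2]
4. p1, 1   [¬∨-rule on 2]
Accessibility: 0R0, 0R1, 1R0, 1R1
Branch closes: p1 and ¬p1 both at 1.
All branches of the tableau close; one closing branch shown above.

No, unsatisfiable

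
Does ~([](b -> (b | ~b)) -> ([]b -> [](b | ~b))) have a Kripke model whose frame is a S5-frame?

No, unsatisfiable

1. ~([](b -> (b | ~b)) -> ([]b -> [](b | ~b))), u
2. [](b -> (b | ~b)), u   [~->-rule on 1]
3. ~([]b -> [](b | ~b)), u   [~->-rule on 1]
4. []b, u   [~->-rule on 3]
5. ~[](b | ~b), u   [~->-rule on 3]
6. b -> (b | ~b), u   [[]-rule on 2 via uRu]
7. b, u   [[]-rule on 4 via uRu]
8. b | ~b, u   [->-rule on 6 (branches; this branch)]
9. ~(b | ~b), v   [~[]-rule on 5: fresh world v, uRv]
10. ~b, v   [~|-rule on 9]
11. b, v   [~|-rule on 9]
Accessibility: uRu, uRv, vRu, vRv
Branch closes: b and ~b both at v.
(One branch shown.) All branches close.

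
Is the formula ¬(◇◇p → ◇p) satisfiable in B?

Satisfiable

1. ¬(◇◇p → ◇p), u
2. ◇◇p, u   [¬→-rule on 1]
3. ¬◇p, u   [¬→-rule on 1]
4. ¬p, u   [¬◇-rule on 3 via uRu]
5. ◇p, v   [◇-rule on 2: fresh world v, uRv]
6. ¬p, v   [¬◇-rule on 3 via uRv]
7. p, w   [◇-rule on 5: fresh world w, vRw]
Accessibility: uRu, uRv, vRu, vRv, vRw, wRv, wRw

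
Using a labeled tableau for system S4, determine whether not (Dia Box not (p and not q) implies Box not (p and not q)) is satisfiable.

1. not (Dia Box not (p and not q) implies Box not (p and not q)), w0
2. Dia Box not (p and not q), w0
3. not Box not (p and not q), w0
4. Box not (p and not q), w1
5. not (p and not q), w1
6. q, w1
7. p and not q, w2
8. p, w2
9. not q, w2
Accessibility: w0Rw0, w0Rw1, w0Rw2, w1Rw1, w2Rw2

Satisfiable (open branch found)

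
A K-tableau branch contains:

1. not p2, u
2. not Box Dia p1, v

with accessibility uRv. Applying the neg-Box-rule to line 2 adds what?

a fresh world w with vRw, and not Dia p1 at w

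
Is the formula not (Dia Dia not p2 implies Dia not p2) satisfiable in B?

Satisfiable

1. not (Dia Dia not p2 implies Dia not p2), w0
2. Dia Dia not p2, w0
3. not Dia not p2, w0
4. p2, w0
5. Dia not p2, w1
6. p2, w1
7. not p2, w2
Accessibility: w0Rw0, w0Rw1, w1Rw0, w1Rw1, w1Rw2, w2Rw1, w2Rw2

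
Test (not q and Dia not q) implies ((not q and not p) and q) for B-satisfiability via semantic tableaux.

Satisfiable (open branch found)

1. (not q and Dia not q) implies ((not q and not p) and q), u
2. not (not q and Dia not q), u
3. not Dia not q, u
4. q, u
Accessibility: uRu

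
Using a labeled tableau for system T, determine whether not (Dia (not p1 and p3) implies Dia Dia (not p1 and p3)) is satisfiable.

1. not (Dia (not p1 and p3) implies Dia Dia (not p1 and p3)), 0
2. Dia (not p1 and p3), 0
3. not Dia Dia (not p1 and p3), 0
4. not Dia (not p1 and p3), 0
5. not (not p1 and p3), 0
6. not p3, 0
7. not p1 and p3, 1
8. not p1, 1
9. p3, 1
10. not Dia (not p1 and p3), 1
11. not (not p1 and p3), 1
12. not p3, 1
Accessibility: 0R0, 0R1, 1R1
Branch closes: p3 and not p3 both at 1.
All branches of the tableau close; one closing branch shown above.

No, unsatisfiable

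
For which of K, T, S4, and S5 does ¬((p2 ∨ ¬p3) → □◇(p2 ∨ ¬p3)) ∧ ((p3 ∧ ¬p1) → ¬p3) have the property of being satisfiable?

K, T, S4

S5-tableau for the formula:
1. ¬((p2 ∨ ¬p3) → □◇(p2 ∨ ¬p3)) ∧ ((p3 ∧ ¬p1) → ¬p3), u
2. ¬((p2 ∨ ¬p3) → □◇(p2 ∨ ¬p3)), u   [∧-rule on 1]
3. (p3 ∧ ¬p1) → ¬p3, u   [∧-rule on 1]
4. p2 ∨ ¬p3, u   [¬→-rule on 2]
5. ¬□◇(p2 ∨ ¬p3), u   [¬→-rule on 2]
6. ¬(p3 ∧ ¬p1), u   [→-rule on 3 (branches; this branch)]
7. ¬p3, u   [∨-rule on 4 (branches; this branch)]
8. p1, u   [¬∧-rule on 6 (branches; this branch)]
9. ¬◇(p2 ∨ ¬p3), v   [¬□-rule on 5: fresh world v, uRv]
10. ¬(p2 ∨ ¬p3), u   [¬◇-rule on 9 via vRu]
11. ¬p2, u   [¬∨-rule on 10]
12. p3, u   [¬∨-rule on 10]
Accessibility: uRu, uRv, vRu, vRv
Branch closes: p3 and ¬p3 both at u.
Every branch closes (one shown): unsatisfiable in S5.
S4-tableau for the formula:
1. ¬((p2 ∨ ¬p3) → □◇(p2 ∨ ¬p3)) ∧ ((p3 ∧ ¬p1) → ¬p3), u
2. ¬((p2 ∨ ¬p3) → □◇(p2 ∨ ¬p3)), u   [∧-rule on 1]
3. (p3 ∧ ¬p1) → ¬p3, u   [∧-rule on 1]
4. p2 ∨ ¬p3, u   [¬→-rule on 2]
5. ¬□◇(p2 ∨ ¬p3), u   [¬→-rule on 2]
6. ¬p3, u   [→-rule on 3 (branches; this branch)]
7. ¬◇(p2 ∨ ¬p3), v   [¬□-rule on 5: fresh world v, uRv]
8. ¬(p2 ∨ ¬p3), v   [¬◇-rule on 7 via vRv]
9. ¬p2, v   [¬∨-rule on 8]
10. p3, v   [¬∨-rule on 8]
Accessibility: uRu, uRv, vRv
Complete open branch: satisfiable in S4, hence also in K, T (this S4-model is also a K-model and a T-model).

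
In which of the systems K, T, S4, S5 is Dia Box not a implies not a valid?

S5

S4-tableau for the negation not (Dia Box not a implies not a):
1. not (Dia Box not a implies not a), w0
2. Dia Box not a, w0
3. a, w0
4. Box not a, w1
5. not a, w1
Accessibility: w0Rw0, w0Rw1, w1Rw1
Complete open branch: countermodel on an S4-frame, so not valid in S4, nor in K, T (the same frame is also a K-frame and a T-frame).
S5-tableau for the negation not (Dia Box not a implies not a):
1. not (Dia Box not a implies not a), w0
2. Dia Box not a, w0
3. a, w0
4. Box not a, w1
5. not a, w0
Accessibility: w0Rw0, w0Rw1, w1Rw0, w1Rw1
Branch closes: a and not a both at w0.
Every branch closes (one shown): valid in S5.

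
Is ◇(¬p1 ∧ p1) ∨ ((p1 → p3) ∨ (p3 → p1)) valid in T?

Tableau for the negation ¬(◇(¬p1 ∧ p1) ∨ ((p1 → p3) ∨ (p3 → p1))):
1. ¬(◇(¬p1 ∧ p1) ∨ ((p1 → p3) ∨ (p3 → p1))), w0
2. ¬◇(¬p1 ∧ p1), w0
3. ¬((p1 → p3) ∨ (p3 → p1)), w0
4. ¬(p1 → p3), w0
5. ¬(p3 → p1), w0
6. p1, w0
7. ¬p3, w0
8. p3, w0
9. ¬p1, w0
Accessibility: w0Rw0
Branch closes: p3 and ¬p3 both at w0.
All branches of the negation close; one closing branch shown above.

Yes, valid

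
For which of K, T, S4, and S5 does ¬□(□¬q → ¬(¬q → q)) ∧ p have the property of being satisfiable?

K-tableau for the formula:
1. ¬□(□¬q → ¬(¬q → q)) ∧ p, 0
2. ¬□(□¬q → ¬(¬q → q)), 0
3. p, 0
4. ¬(□¬q → ¬(¬q → q)), 1
5. □¬q, 1
6. ¬q → q, 1
7. q, 1
Accessibility: 0R1
Complete open branch: satisfiable in K.
T-tableau for the formula:
1. ¬□(□¬q → ¬(¬q → q)) ∧ p, 0
2. ¬□(□¬q → ¬(¬q → q)), 0
3. p, 0
4. ¬(□¬q → ¬(¬q → q)), 1
5. □¬q, 1
6. ¬q → q, 1
7. ¬q, 1
8. q, 1
Accessibility: 0R0, 0R1, 1R1
Branch closes: q and ¬q both at 1.
Every branch closes (one shown): unsatisfiable in T, hence also in S4, S5 (every S4/S5-frame is a T-frame).

K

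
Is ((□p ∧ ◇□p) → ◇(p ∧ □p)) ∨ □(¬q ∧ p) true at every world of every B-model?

Yes, valid

Tableau for the negation ¬(((□p ∧ ◇□p) → ◇(p ∧ □p)) ∨ □(¬q ∧ p)):
1. ¬(((□p ∧ ◇□p) → ◇(p ∧ □p)) ∨ □(¬q ∧ p)), u
2. ¬((□p ∧ ◇□p) → ◇(p ∧ □p)), u
3. ¬□(¬q ∧ p), u
4. □p ∧ ◇□p, u
5. ¬◇(p ∧ □p), u
6. □p, u
7. ◇□p, u
8. ¬(p ∧ □p), u
9. p, u
10. ¬□p, u
11. ¬(¬q ∧ p), v
12. ¬(p ∧ □p), v
13. p, v
14. q, v
15. ¬□p, v
16. □p, w
17. ¬(p ∧ □p), w
18. p, w
19. ¬□p, w
20. ¬p, x
21. ¬(p ∧ □p), x
22. p, x
Accessibility: uRu, uRv, uRw, uRx, vRu, vRv, wRu, wRw, xRu, xRx
Branch closes: p and ¬p both at x.
All branches of the negation close; one closing branch shown above.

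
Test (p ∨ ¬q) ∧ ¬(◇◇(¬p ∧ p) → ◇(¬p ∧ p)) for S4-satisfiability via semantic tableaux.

1. (p ∨ ¬q) ∧ ¬(◇◇(¬p ∧ p) → ◇(¬p ∧ p)), 0
2. p ∨ ¬q, 0   [∧-rule on 1]
3. ¬(◇◇(¬p ∧ p) → ◇(¬p ∧ p)), 0   [∧-rule on 1]
4. ◇◇(¬p ∧ p), 0   [¬→-rule on 3]
5. ¬◇(¬p ∧ p), 0   [¬→-rule on 3]
6. ¬(¬p ∧ p), 0   [¬◇-rule on 5 via 0R0]
7. ¬q, 0   [∨-rule on 2 (branches; this branch)]
8. ¬p, 0   [¬∧-rule on 6 (branches; this branch)]
9. ◇(¬p ∧ p), 1   [◇-rule on 4: fresh world 1, 0R1]
10. ¬(¬p ∧ p), 1   [¬◇-rule on 5 via 0R1]
11. ¬p, 1   [¬∧-rule on 10 (branches; this branch)]
12. ¬p ∧ p, 2   [◇-rule on 9: fresh world 2, 1R2]
13. ¬p, 2   [∧-rule on 12]
14. p, 2   [∧-rule on 12]
Accessibility: 0R0, 0R1, 0R2, 1R1, 1R2, 2R2
Branch closes: p and ¬p both at 2.
Every branch closes; the branch above is one of them.

Unsatisfiable (every branch closes)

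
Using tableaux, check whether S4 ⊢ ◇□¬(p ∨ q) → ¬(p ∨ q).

Not valid

Tableau for the negation ¬(◇□¬(p ∨ q) → ¬(p ∨ q)):
1. ¬(◇□¬(p ∨ q) → ¬(p ∨ q)), u
2. ◇□¬(p ∨ q), u   [¬→-rule on 1]
3. p ∨ q, u   [¬→-rule on 1]
4. q, u   [∨-rule on 3 (branches; this branch)]
5. □¬(p ∨ q), v   [◇-rule on 2: fresh world v, uRv]
6. ¬(p ∨ q), v   [□-rule on 5 via vRv]
7. ¬p, v   [¬∨-rule on 6]
8. ¬q, v   [¬∨-rule on 6]
Accessibility: uRu, uRv, vRv
The negation has an open branch (countermodel exists).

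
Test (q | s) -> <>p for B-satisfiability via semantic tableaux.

1. (q | s) -> <>p, u
2. <>p, u   [->-rule on 1 (branches; this branch)]
3. p, v   [<>-rule on 2: fresh world v, uRv]
Accessibility: uRu, uRv, vRu, vRv

Satisfiable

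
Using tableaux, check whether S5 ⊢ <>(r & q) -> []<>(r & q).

Tableau for the negation ~(<>(r & q) -> []<>(r & q)):
1. ~(<>(r & q) -> []<>(r & q)), 0
2. <>(r & q), 0   [~->-rule on 1]
3. ~[]<>(r & q), 0   [~->-rule on 1]
4. r & q, 1   [<>-rule on 2: fresh world 1, 0R1]
5. r, 1   [&-rule on 4]
6. q, 1   [&-rule on 4]
7. ~<>(r & q), 2   [~[]-rule on 3: fresh world 2, 0R2]
8. ~(r & q), 0   [~<>-rule on 7 via 2R0]
9. ~(r & q), 1   [~<>-rule on 7 via 2R1]
10. ~(r & q), 2   [~<>-rule on 7 via 2R2]
11. ~q, 0   [~&-rule on 8 (branches; this branch)]
12. ~q, 1   [~&-rule on 9 (branches; this branch)]
Accessibility: 0R0, 0R1, 0R2, 1R0, 1R1, 1R2, 2R0, 2R1, 2R2
Branch closes: q and ~q both at 1.
Every branch of the negation's tableau closes; the branch above is one of them.

Yes, valid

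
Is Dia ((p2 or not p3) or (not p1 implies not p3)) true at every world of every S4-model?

Tableau for the negation not Dia ((p2 or not p3) or (not p1 implies not p3)):
1. not Dia ((p2 or not p3) or (not p1 implies not p3)), 0
2. not ((p2 or not p3) or (not p1 implies not p3)), 0   [neg-Dia-rule on 1 via 0R0]
3. not (p2 or not p3), 0   [neg-or-rule on 2]
4. not (not p1 implies not p3), 0   [neg-or-rule on 2]
5. not p2, 0   [neg-or-rule on 3]
6. p3, 0   [neg-or-rule on 3]
7. not p1, 0   [neg-implies-rule on 4]
Accessibility: 0R0
The negation has an open branch (countermodel exists).

Invalid (countermodel exists)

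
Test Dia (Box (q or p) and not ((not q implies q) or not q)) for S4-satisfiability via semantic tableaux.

No, unsatisfiable

1. Dia (Box (q or p) and not ((not q implies q) or not q)), 0
2. Box (q or p) and not ((not q implies q) or not q), 1
3. Box (q or p), 1
4. not ((not q implies q) or not q), 1
5. not (not q implies q), 1
6. q, 1
7. not q, 1
Accessibility: 0R0, 0R1, 1R1
Branch closes: q and not q both at 1.
Every branch closes; the branch above is one of them.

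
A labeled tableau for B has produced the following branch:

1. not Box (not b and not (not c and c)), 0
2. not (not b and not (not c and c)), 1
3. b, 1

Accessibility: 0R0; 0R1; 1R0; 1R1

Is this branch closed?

Open

No world carries both an atom and its negation.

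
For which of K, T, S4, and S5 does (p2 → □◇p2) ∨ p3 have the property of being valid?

S5

S5-tableau for the negation ¬((p2 → □◇p2) ∨ p3):
1. ¬((p2 → □◇p2) ∨ p3), u
2. ¬(p2 → □◇p2), u
3. ¬p3, u
4. p2, u
5. ¬□◇p2, u
6. ¬◇p2, v
7. ¬p2, u
Accessibility: uRu, uRv, vRu, vRv
Branch closes: p2 and ¬p2 both at u.
Every branch closes (one shown): valid in S5.
S4-tableau for the negation ¬((p2 → □◇p2) ∨ p3):
1. ¬((p2 → □◇p2) ∨ p3), u
2. ¬(p2 → □◇p2), u
3. ¬p3, u
4. p2, u
5. ¬□◇p2, u
6. ¬◇p2, v
7. ¬p2, v
Accessibility: uRu, uRv, vRv
Complete open branch: countermodel on an S4-frame, so not valid in S4, nor in K, T (the same frame is also a K-frame and a T-frame).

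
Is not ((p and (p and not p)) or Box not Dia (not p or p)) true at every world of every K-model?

Tableau for the negation (p and (p and not p)) or Box not Dia (not p or p):
1. (p and (p and not p)) or Box not Dia (not p or p), u
2. Box not Dia (not p or p), u   [or-rule on 1 (branches; this branch)]
The negation has an open branch (countermodel exists).

Invalid (countermodel exists)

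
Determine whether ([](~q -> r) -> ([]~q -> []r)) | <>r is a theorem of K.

Valid in K

Tableau for the negation ~(([](~q -> r) -> ([]~q -> []r)) | <>r):
1. ~(([](~q -> r) -> ([]~q -> []r)) | <>r), w0
2. ~([](~q -> r) -> ([]~q -> []r)), w0
3. ~<>r, w0
4. [](~q -> r), w0
5. ~([]~q -> []r), w0
6. []~q, w0
7. ~[]r, w0
8. ~r, w1
9. ~q -> r, w1
10. ~q, w1
11. r, w1
Accessibility: w0Rw1
Branch closes: r and ~r both at w1.
All branches of the negation close; one closing branch shown above.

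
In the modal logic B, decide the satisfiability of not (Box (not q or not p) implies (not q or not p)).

No, unsatisfiable

1. not (Box (not q or not p) implies (not q or not p)), u
2. Box (not q or not p), u
3. not (not q or not p), u
4. q, u
5. p, u
6. not q or not p, u
7. not p, u
Accessibility: uRu
Branch closes: p and not p both at u.
(One branch shown.) All branches close.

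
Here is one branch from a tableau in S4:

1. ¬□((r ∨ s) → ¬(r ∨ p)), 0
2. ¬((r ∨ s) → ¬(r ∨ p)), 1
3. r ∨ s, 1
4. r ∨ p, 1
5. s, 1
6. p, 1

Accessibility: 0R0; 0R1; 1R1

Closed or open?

No atom appears with both signs at the same world.

Not closed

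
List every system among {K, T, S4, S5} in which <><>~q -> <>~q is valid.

T-tableau for the negation ~(<><>~q -> <>~q):
1. ~(<><>~q -> <>~q), 0
2. <><>~q, 0   [~->-rule on 1]
3. ~<>~q, 0   [~->-rule on 1]
4. q, 0   [~<>-rule on 3 via 0R0]
5. <>~q, 1   [<>-rule on 2: fresh world 1, 0R1]
6. q, 1   [~<>-rule on 3 via 0R1]
7. ~q, 2   [<>-rule on 5: fresh world 2, 1R2]
Accessibility: 0R0, 0R1, 1R1, 1R2, 2R2
Complete open branch: countermodel on a T-frame, so not valid in T, nor in K (the same frame is also a K-frame).
S4-tableau for the negation ~(<><>~q -> <>~q):
1. ~(<><>~q -> <>~q), 0
2. <><>~q, 0   [~->-rule on 1]
3. ~<>~q, 0   [~->-rule on 1]
4. q, 0   [~<>-rule on 3 via 0R0]
5. <>~q, 1   [<>-rule on 2: fresh world 1, 0R1]
6. q, 1   [~<>-rule on 3 via 0R1]
7. ~q, 2   [<>-rule on 5: fresh world 2, 1R2]
8. q, 2   [~<>-rule on 3 via 0R2]
Accessibility: 0R0, 0R1, 0R2, 1R1, 1R2, 2R2
Branch closes: q and ~q both at 2.
Every branch closes (one shown): valid in S4, hence also in S5 (every theorem of S4 is a theorem of S5).

S4, S5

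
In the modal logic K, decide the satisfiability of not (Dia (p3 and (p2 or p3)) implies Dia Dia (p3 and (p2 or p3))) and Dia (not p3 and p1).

Satisfiable (open branch found)

1. not (Dia (p3 and (p2 or p3)) implies Dia Dia (p3 and (p2 or p3))) and Dia (not p3 and p1), 0
2. not (Dia (p3 and (p2 or p3)) implies Dia Dia (p3 and (p2 or p3))), 0
3. Dia (not p3 and p1), 0
4. Dia (p3 and (p2 or p3)), 0
5. not Dia Dia (p3 and (p2 or p3)), 0
6. not p3 and p1, 1
7. not p3, 1
8. p1, 1
9. not Dia (p3 and (p2 or p3)), 1
10. p3 and (p2 or p3), 2
11. p3, 2
12. p2 or p3, 2
13. not Dia (p3 and (p2 or p3)), 2
Accessibility: 0R1, 0R2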